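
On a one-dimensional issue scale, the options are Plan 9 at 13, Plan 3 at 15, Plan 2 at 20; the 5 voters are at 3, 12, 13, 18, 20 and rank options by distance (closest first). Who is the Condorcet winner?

Plan 9

With single-peaked preferences on a line, the Condorcet winner is the candidate closest to the median voter.
The median voter (position 13) is closest to Plan 9 at 13.
Check: Plan 9 vs Plan 2 — voters closer to Plan 9: 3 of 5.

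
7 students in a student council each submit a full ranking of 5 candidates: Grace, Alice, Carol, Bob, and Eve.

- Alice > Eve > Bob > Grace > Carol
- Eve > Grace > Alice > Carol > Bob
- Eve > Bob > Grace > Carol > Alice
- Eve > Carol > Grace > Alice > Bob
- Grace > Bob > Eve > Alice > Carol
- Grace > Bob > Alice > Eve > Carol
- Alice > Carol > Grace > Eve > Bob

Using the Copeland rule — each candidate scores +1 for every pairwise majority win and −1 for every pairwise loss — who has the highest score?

Eve

Pairwise results:
  Grace vs Alice: Grace wins 5–2.
  Grace vs Carol: Grace wins 5–2.
  Grace vs Bob: Grace wins 5–2.
  Grace vs Eve: Eve wins 4–3.
  Alice vs Carol: Alice wins 5–2.
  Alice vs Bob: Alice wins 4–3.
  Alice vs Eve: Eve wins 4–3.
  Carol vs Bob: Bob wins 4–3.
  Carol vs Eve: Eve wins 6–1.
  Bob vs Eve: Eve wins 5–2.
Copeland scores (wins − losses):
  Grace: 3 − 1 = 2
  Alice: 2 − 2 = 0
  Carol: 0 − 4 = -4
  Bob: 1 − 3 = -2
  Eve: 4 − 0 = 4
Eve has the best Copeland score.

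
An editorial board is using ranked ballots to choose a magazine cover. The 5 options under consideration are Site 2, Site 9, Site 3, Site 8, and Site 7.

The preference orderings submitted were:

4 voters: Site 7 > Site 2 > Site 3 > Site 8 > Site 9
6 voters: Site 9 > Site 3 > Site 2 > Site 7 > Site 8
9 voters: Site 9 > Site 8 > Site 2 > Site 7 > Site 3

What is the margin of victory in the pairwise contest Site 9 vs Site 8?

Ballots ranking Site 9 above Site 8: 6+9 = 15.
Ballots ranking Site 8 above Site 9: 4.
Site 9 wins 15–4, a margin of 11.

11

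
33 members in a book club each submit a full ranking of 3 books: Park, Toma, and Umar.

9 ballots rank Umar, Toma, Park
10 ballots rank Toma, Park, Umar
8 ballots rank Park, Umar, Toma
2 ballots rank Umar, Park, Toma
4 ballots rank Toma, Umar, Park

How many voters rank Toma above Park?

23

Ballots ranking Toma above Park: 9+10+4 = 23.
Ballots ranking Park above Toma: 8+2 = 10.
So 23 of 33 voters prefer Toma to Park.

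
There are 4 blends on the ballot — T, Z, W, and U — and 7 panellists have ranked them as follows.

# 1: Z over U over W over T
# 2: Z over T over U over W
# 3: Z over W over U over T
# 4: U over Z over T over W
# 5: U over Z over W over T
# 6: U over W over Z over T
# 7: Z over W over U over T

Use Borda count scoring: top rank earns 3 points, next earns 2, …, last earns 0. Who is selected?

Z

Borda scores:
  T: 0 + 2 + 0 + 1 + 0 + 0 + 0 = 3
  Z: 3 + 3 + 3 + 2 + 2 + 1 + 3 = 17
  W: 1 + 0 + 2 + 0 + 1 + 2 + 2 = 8
  U: 2 + 1 + 1 + 3 + 3 + 3 + 1 = 14
Z has the highest total.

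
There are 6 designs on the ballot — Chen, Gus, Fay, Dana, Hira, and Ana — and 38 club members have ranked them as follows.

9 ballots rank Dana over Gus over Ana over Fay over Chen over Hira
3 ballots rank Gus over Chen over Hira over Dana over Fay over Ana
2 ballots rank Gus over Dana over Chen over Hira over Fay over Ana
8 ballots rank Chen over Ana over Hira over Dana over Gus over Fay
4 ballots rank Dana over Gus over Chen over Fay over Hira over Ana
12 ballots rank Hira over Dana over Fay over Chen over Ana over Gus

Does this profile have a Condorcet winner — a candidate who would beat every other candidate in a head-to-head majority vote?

No

Head-to-head results (38 voters total):
Chen vs Gus: Chen wins 20–18.
Chen vs Fay: Fay wins 21–17.
Chen vs Dana: Dana wins 27–11.
Chen vs Hira: Chen wins 26–12.
Chen vs Ana: Chen wins 29–9.
Gus vs Fay: Gus wins 26–12.
Gus vs Dana: Dana wins 33–5.
Gus vs Hira: Hira wins 20–18.
Gus vs Ana: Ana wins 20–18.
Fay vs Dana: Dana wins 38–0.
Fay vs Hira: Hira wins 25–13.
Fay vs Ana: Fay wins 21–17.
Dana vs Hira: Hira wins 23–15.
Dana vs Ana: Dana wins 30–8.
Hira vs Ana: Hira wins 21–17.
No candidate beats all others: Chen beats Gus beats Fay beats Chen, a majority cycle.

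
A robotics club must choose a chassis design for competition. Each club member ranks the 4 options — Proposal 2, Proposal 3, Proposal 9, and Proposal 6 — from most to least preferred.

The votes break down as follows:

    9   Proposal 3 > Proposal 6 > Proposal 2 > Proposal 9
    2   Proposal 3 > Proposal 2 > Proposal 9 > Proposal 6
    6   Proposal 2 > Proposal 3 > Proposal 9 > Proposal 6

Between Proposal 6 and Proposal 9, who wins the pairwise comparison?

Proposal 6

Ballots ranking Proposal 6 above Proposal 9: 9.
Ballots ranking Proposal 9 above Proposal 6: 2+6 = 8.
Proposal 6 wins the head-to-head, 9–8.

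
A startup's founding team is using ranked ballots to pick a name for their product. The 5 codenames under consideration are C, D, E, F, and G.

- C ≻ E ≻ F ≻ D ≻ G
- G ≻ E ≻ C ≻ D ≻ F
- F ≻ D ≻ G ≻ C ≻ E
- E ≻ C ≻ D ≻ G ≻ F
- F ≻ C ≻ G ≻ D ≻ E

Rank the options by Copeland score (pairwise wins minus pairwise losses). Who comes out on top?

C

Pairwise results:
  C vs D: C wins 4–1.
  C vs E: C wins 3–2.
  C vs F: C wins 3–2.
  C vs G: C wins 3–2.
  D vs E: E wins 3–2.
  D vs F: F wins 3–2.
  D vs G: D wins 3–2.
  E vs F: E wins 3–2.
  E vs G: G wins 3–2.
  F vs G: F wins 3–2.
Copeland scores (wins − losses):
  C: 4 − 0 = 4
  D: 1 − 3 = -2
  E: 2 − 2 = 0
  F: 2 − 2 = 0
  G: 1 − 3 = -2
C has the best Copeland score.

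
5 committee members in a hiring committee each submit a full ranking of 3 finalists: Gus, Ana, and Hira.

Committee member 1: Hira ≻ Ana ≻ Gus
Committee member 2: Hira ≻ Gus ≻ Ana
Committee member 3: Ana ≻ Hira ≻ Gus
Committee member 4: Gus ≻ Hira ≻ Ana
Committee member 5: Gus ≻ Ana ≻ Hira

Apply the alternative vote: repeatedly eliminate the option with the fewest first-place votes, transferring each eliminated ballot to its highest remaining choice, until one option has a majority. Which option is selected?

Round 1: Gus 2, Hira 2, Ana 1. Ana has the fewest and is eliminated.
Round 2: Hira 3, Gus 2. Hira has a majority.

Hira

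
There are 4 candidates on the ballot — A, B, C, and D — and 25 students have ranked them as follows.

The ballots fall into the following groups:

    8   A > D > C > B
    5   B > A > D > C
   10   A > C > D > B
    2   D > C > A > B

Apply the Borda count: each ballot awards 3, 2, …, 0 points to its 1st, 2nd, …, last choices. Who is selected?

A

Borda scores:
  A: 8·3 + 5·2 + 10·3 + 2·1 = 66
  B: 8·0 + 5·3 + 10·0 + 2·0 = 15
  C: 8·1 + 5·0 + 10·2 + 2·2 = 32
  D: 8·2 + 5·1 + 10·1 + 2·3 = 37
A has the highest total.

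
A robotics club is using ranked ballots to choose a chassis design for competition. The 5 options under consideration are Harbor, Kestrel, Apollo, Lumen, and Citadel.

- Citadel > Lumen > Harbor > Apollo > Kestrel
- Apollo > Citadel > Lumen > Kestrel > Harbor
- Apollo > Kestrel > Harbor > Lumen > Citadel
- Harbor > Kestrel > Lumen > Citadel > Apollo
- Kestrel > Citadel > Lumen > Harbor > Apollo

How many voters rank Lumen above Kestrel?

2

Ballots ranking Lumen above Kestrel: 2.
Ballots ranking Kestrel above Lumen: 3.
So 2 of 5 voters prefer Lumen to Kestrel.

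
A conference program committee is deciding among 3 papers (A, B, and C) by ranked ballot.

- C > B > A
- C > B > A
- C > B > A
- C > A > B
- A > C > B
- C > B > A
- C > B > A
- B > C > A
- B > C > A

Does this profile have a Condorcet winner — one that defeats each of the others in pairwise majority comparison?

Head-to-head results (9 voters total):
A vs B: B wins 7–2.
A vs C: C wins 8–1.
B vs C: C wins 7–2.
C beats each rival — A (8–1), B (7–2) — so C is the Condorcet winner.

Yes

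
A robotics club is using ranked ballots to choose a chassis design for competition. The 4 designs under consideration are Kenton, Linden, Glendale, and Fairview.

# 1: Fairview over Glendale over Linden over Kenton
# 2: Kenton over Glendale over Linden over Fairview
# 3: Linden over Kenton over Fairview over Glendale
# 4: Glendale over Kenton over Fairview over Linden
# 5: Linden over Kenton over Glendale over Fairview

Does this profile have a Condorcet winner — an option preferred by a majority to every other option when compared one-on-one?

No

Head-to-head results (5 voters total):
Kenton vs Linden: Linden wins 3–2.
Kenton vs Glendale: Kenton wins 3–2.
Kenton vs Fairview: Kenton wins 4–1.
Linden vs Glendale: Glendale wins 3–2.
Linden vs Fairview: Linden wins 3–2.
Glendale vs Fairview: Glendale wins 3–2.
No candidate beats all others: Kenton beats Glendale beats Linden beats Kenton, a majority cycle.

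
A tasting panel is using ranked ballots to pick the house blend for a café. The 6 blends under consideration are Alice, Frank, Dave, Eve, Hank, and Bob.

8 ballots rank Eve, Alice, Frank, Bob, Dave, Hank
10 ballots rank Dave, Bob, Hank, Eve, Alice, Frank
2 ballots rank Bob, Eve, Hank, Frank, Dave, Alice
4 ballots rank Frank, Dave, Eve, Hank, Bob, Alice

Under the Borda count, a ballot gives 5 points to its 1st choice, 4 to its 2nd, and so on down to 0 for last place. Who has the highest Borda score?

Eve

Borda scores:
  Alice: 8·4 + 10·1 + 2·0 + 4·0 = 42
  Frank: 8·3 + 10·0 + 2·2 + 4·5 = 48
  Dave: 8·1 + 10·5 + 2·1 + 4·4 = 76
  Eve: 8·5 + 10·2 + 2·4 + 4·3 = 80
  Hank: 8·0 + 10·3 + 2·3 + 4·2 = 44
  Bob: 8·2 + 10·4 + 2·5 + 4·1 = 70
Eve has the highest total.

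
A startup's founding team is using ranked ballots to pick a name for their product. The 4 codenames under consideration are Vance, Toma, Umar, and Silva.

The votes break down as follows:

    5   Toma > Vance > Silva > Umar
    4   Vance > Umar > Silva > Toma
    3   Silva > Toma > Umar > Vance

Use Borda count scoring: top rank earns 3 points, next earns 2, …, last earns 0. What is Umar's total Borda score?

Borda scores:
  Vance: 5·2 + 4·3 + 3·0 = 22
  Toma: 5·3 + 4·0 + 3·2 = 21
  Umar: 5·0 + 4·2 + 3·1 = 11
  Silva: 5·1 + 4·1 + 3·3 = 18

11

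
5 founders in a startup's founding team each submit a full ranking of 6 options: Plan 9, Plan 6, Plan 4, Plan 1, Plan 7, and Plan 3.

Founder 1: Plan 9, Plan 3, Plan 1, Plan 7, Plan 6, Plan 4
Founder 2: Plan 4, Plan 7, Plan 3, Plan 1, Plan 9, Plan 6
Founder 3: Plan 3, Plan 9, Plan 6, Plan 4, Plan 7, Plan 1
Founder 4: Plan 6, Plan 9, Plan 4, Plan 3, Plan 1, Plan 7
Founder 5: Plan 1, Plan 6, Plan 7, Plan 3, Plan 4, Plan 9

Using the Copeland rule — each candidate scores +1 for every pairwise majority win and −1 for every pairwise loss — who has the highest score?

Pairwise results:
  Plan 9 vs Plan 6: Plan 9 wins 3–2.
  Plan 9 vs Plan 4: Plan 9 wins 3–2.
  Plan 9 vs Plan 1: Plan 9 wins 3–2.
  Plan 9 vs Plan 7: Plan 9 wins 3–2.
  Plan 9 vs Plan 3: Plan 3 wins 3–2.
  Plan 6 vs Plan 4: Plan 6 wins 4–1.
  Plan 6 vs Plan 1: Plan 1 wins 3–2.
  Plan 6 vs Plan 7: Plan 6 wins 3–2.
  Plan 6 vs Plan 3: Plan 3 wins 3–2.
  Plan 4 vs Plan 1: Plan 4 wins 3–2.
  Plan 4 vs Plan 7: Plan 4 wins 3–2.
  Plan 4 vs Plan 3: Plan 3 wins 3–2.
  Plan 1 vs Plan 7: Plan 1 wins 3–2.
  Plan 1 vs Plan 3: Plan 3 wins 4–1.
  Plan 7 vs Plan 3: Plan 3 wins 3–2.
Copeland scores (wins − losses):
  Plan 9: 4 − 1 = 3
  Plan 6: 2 − 3 = -1
  Plan 4: 2 − 3 = -1
  Plan 1: 2 − 3 = -1
  Plan 7: 0 − 5 = -5
  Plan 3: 5 − 0 = 5
Plan 3 has the best Copeland score.

Plan 3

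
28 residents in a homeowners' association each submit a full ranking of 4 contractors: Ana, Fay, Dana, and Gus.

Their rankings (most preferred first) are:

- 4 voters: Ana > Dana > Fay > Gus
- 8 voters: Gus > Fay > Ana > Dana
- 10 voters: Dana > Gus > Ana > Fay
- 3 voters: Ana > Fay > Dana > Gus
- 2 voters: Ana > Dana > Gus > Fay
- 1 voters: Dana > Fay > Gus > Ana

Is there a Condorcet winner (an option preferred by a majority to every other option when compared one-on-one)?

No

Head-to-head results (28 voters total):
Ana vs Fay: Ana wins 19–9.
Ana vs Dana: Ana wins 17–11.
Ana vs Gus: Gus wins 19–9.
Fay vs Dana: Dana wins 17–11.
Fay vs Gus: Gus wins 20–8.
Dana vs Gus: Dana wins 20–8.
No candidate beats all others: Ana beats Dana beats Gus beats Ana, a majority cycle.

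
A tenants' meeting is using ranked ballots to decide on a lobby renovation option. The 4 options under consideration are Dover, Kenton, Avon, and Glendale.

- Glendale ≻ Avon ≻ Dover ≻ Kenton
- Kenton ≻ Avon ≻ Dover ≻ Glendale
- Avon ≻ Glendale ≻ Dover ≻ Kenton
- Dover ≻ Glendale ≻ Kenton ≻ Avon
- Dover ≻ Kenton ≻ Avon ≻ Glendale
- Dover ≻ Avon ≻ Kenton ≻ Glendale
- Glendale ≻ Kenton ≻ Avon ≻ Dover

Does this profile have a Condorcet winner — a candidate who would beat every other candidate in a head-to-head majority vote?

Head-to-head results (7 voters total):
Dover vs Kenton: Dover wins 5–2.
Dover vs Avon: Avon wins 4–3.
Dover vs Glendale: Dover wins 4–3.
Kenton vs Avon: Kenton wins 4–3.
Kenton vs Glendale: Glendale wins 4–3.
Avon vs Glendale: Avon wins 4–3.
No candidate beats all others: Dover beats Kenton beats Avon beats Dover, a majority cycle.

No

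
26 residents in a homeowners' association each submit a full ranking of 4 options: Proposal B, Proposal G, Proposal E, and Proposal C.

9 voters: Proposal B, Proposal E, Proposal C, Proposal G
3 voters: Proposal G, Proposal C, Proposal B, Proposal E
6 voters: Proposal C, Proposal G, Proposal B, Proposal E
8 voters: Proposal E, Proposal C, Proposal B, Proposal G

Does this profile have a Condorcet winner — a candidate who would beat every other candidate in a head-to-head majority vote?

Head-to-head results (26 voters total):
Proposal B vs Proposal G: Proposal B wins 17–9.
Proposal B vs Proposal E: Proposal B wins 18–8.
Proposal B vs Proposal C: Proposal C wins 17–9.
Proposal G vs Proposal E: Proposal E wins 17–9.
Proposal G vs Proposal C: Proposal C wins 23–3.
Proposal E vs Proposal C: Proposal E wins 17–9.
No candidate beats all others: Proposal B beats Proposal E beats Proposal C beats Proposal B, a majority cycle.

No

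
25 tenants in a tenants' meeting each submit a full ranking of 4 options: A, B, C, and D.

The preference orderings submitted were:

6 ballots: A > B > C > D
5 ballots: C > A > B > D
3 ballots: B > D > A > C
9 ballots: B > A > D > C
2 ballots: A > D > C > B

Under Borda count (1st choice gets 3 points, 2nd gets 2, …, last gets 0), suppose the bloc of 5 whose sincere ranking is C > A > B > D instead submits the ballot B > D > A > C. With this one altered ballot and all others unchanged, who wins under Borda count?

B

Borda totals with the altered ballot: A 50, B 63, C 8, D 29.
The switch changes the winner from A to B.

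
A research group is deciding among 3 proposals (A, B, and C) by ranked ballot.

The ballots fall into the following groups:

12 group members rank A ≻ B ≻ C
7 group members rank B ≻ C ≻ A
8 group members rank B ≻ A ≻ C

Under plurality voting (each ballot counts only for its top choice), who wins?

B

First-place vote totals:
  A: 12
  B: 15
  C: 0
B has the most first-place votes.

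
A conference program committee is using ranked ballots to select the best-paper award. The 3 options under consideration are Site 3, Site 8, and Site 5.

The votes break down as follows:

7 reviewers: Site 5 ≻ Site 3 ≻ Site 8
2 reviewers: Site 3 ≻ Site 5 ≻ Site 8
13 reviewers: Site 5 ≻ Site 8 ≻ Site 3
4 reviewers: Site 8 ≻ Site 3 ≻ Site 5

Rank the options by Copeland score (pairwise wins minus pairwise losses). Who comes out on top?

Pairwise results:
  Site 3 vs Site 8: Site 8 wins 17–9.
  Site 3 vs Site 5: Site 5 wins 20–6.
  Site 8 vs Site 5: Site 5 wins 22–4.
Copeland scores (wins − losses):
  Site 3: 0 − 2 = -2
  Site 8: 1 − 1 = 0
  Site 5: 2 − 0 = 2
Site 5 has the best Copeland score.

Site 5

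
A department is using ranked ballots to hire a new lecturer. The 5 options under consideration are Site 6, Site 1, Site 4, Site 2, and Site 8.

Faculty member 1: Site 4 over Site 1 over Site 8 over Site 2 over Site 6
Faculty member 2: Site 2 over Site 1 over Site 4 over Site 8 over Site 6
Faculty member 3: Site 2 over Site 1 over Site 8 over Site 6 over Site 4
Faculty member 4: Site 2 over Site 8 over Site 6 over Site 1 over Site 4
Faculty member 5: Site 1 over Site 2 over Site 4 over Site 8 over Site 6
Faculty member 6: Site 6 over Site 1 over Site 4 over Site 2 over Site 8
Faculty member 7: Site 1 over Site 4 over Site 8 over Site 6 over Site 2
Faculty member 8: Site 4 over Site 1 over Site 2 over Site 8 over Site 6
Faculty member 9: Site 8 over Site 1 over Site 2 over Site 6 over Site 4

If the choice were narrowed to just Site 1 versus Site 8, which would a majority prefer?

Ballots ranking Site 1 above Site 8: 7.
Ballots ranking Site 8 above Site 1: 2.
Site 1 wins the head-to-head, 7–2.

Site 1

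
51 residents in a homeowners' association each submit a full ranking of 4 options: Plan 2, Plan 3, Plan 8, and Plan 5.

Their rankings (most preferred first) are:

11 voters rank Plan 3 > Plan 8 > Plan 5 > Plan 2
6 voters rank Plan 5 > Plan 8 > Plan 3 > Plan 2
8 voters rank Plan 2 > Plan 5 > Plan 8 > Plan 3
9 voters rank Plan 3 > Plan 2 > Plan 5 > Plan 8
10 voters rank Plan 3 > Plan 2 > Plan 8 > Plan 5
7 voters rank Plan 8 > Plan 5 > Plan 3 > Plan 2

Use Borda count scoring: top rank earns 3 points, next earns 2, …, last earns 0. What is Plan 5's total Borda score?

68

Borda scores:
  Plan 2: 11·0 + 6·0 + 8·3 + 9·2 + 10·2 + 7·0 = 62
  Plan 3: 11·3 + 6·1 + 8·0 + 9·3 + 10·3 + 7·1 = 103
  Plan 8: 11·2 + 6·2 + 8·1 + 9·0 + 10·1 + 7·3 = 73
  Plan 5: 11·1 + 6·3 + 8·2 + 9·1 + 10·0 + 7·2 = 68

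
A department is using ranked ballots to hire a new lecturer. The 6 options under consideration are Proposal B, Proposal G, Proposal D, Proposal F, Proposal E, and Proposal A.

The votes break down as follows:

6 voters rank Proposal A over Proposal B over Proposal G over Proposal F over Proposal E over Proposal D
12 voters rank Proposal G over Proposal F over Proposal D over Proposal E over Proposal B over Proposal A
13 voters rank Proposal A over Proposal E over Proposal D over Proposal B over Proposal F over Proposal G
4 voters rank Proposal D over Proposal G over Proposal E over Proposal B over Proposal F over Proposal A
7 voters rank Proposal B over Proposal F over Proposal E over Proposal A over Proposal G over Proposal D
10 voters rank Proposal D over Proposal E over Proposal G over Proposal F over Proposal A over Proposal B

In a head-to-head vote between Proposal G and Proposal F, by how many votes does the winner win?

12

Ballots ranking Proposal G above Proposal F: 6+12+4+10 = 32.
Ballots ranking Proposal F above Proposal G: 13+7 = 20.
Proposal G wins 32–20, a margin of 12.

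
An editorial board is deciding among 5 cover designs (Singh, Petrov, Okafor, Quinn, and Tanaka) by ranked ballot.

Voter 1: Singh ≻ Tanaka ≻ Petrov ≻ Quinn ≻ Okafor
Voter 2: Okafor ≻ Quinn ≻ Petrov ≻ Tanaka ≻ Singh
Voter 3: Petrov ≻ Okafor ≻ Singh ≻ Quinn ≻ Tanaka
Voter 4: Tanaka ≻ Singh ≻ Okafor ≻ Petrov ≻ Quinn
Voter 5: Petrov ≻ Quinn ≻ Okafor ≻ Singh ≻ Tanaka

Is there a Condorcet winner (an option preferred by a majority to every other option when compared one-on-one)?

Yes

Head-to-head results (5 voters total):
Singh vs Petrov: Petrov wins 3–2.
Singh vs Okafor: Okafor wins 3–2.
Singh vs Quinn: Singh wins 3–2.
Singh vs Tanaka: Singh wins 3–2.
Petrov vs Okafor: Petrov wins 3–2.
Petrov vs Quinn: Petrov wins 4–1.
Petrov vs Tanaka: Petrov wins 3–2.
Okafor vs Quinn: Okafor wins 3–2.
Okafor vs Tanaka: Okafor wins 3–2.
Quinn vs Tanaka: Quinn wins 3–2.
Petrov beats each rival — Singh (3–2), Okafor (3–2), Quinn (4–1), Tanaka (3–2) — so Petrov is the Condorcet winner.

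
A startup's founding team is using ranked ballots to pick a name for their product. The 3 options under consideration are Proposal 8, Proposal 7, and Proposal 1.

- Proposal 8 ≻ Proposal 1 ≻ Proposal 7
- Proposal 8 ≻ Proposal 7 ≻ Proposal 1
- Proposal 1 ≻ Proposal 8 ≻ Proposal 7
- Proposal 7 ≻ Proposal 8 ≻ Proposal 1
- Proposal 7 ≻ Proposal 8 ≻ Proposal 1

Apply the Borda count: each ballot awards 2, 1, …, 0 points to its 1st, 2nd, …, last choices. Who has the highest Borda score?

Borda scores:
  Proposal 8: 2 + 2 + 1 + 1 + 1 = 7
  Proposal 7: 0 + 1 + 0 + 2 + 2 = 5
  Proposal 1: 1 + 0 + 2 + 0 + 0 = 3
Proposal 8 has the highest total.

Proposal 8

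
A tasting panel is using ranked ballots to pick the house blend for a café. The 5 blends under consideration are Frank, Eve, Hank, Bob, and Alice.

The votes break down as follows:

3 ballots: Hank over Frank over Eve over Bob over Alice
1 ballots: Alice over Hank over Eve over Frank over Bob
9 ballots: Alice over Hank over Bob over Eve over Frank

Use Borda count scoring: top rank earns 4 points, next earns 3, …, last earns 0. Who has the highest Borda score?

Borda scores:
  Frank: 3·3 + 1 + 9·0 = 10
  Eve: 3·2 + 2 + 9·1 = 17
  Hank: 3·4 + 3 + 9·3 = 42
  Bob: 3·1 + 0 + 9·2 = 21
  Alice: 3·0 + 4 + 9·4 = 40
Hank has the highest total.

Hank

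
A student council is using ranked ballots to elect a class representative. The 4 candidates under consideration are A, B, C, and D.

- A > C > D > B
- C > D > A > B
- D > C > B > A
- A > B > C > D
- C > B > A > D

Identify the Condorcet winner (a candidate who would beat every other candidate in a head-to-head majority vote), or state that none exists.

Head-to-head results (5 voters total):
A vs B: A wins 3–2.
A vs C: C wins 3–2.
A vs D: A wins 3–2.
B vs C: C wins 4–1.
B vs D: D wins 3–2.
C vs D: C wins 4–1.
C beats each rival — A (3–2), B (4–1), D (4–1) — so C is the Condorcet winner.

C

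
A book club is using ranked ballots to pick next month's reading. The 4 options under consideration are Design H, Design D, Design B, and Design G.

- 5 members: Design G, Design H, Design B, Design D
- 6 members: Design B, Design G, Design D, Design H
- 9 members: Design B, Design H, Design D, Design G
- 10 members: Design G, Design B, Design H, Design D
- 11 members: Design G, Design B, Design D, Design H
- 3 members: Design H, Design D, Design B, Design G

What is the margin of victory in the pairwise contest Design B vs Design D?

Ballots ranking Design B above Design D: 5+6+9+10+11 = 41.
Ballots ranking Design D above Design B: 3.
Design B wins 41–3, a margin of 38.

38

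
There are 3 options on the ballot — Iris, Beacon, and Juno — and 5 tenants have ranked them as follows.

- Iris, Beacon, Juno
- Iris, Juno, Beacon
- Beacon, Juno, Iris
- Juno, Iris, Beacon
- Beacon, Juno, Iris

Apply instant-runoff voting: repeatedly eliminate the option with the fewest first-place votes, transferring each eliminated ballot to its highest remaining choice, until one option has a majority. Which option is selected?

Iris

Round 1: Iris 2, Beacon 2, Juno 1. Juno has the fewest and is eliminated.
Round 2: Iris 3, Beacon 2. Iris has a majority.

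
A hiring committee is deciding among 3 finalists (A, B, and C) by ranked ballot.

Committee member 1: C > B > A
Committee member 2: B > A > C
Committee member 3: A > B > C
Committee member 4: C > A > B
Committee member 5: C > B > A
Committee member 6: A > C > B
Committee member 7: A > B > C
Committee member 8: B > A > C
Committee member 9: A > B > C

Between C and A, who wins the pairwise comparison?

A

Ballots ranking C above A: 3.
Ballots ranking A above C: 6.
A wins the head-to-head, 6–3.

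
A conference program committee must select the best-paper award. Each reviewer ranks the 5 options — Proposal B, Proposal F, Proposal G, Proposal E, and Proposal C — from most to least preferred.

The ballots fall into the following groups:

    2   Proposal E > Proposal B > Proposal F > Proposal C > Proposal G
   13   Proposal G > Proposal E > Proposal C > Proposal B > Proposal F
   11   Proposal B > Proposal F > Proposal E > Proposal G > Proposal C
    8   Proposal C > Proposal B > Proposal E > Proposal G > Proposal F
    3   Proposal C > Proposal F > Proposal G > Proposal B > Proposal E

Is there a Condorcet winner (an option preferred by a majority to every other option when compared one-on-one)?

Head-to-head results (37 voters total):
Proposal B vs Proposal F: Proposal B wins 34–3.
Proposal B vs Proposal G: Proposal B wins 21–16.
Proposal B vs Proposal E: Proposal B wins 22–15.
Proposal B vs Proposal C: Proposal C wins 24–13.
Proposal F vs Proposal G: Proposal G wins 21–16.
Proposal F vs Proposal E: Proposal E wins 23–14.
Proposal F vs Proposal C: Proposal C wins 24–13.
Proposal G vs Proposal E: Proposal E wins 21–16.
Proposal G vs Proposal C: Proposal G wins 24–13.
Proposal E vs Proposal C: Proposal E wins 26–11.
No candidate beats all others: Proposal B beats Proposal G beats Proposal C beats Proposal B, a majority cycle.

No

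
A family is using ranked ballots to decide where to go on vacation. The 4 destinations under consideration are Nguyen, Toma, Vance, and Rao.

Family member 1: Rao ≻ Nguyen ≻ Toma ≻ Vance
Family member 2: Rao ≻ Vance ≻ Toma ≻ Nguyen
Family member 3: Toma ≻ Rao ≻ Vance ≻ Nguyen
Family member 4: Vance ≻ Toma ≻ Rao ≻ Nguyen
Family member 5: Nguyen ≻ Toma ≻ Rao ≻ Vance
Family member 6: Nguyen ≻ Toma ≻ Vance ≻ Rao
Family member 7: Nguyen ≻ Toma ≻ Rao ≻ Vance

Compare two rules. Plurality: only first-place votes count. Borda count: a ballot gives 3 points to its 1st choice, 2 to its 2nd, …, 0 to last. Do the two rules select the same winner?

Plurality first-place counts: Nguyen 3, Toma 1, Vance 1, Rao 2 → Nguyen.
Borda totals: Nguyen 11, Toma 13, Vance 7, Rao 11 → Toma.
The two rules disagree: plurality picks Nguyen, Borda picks Toma.

No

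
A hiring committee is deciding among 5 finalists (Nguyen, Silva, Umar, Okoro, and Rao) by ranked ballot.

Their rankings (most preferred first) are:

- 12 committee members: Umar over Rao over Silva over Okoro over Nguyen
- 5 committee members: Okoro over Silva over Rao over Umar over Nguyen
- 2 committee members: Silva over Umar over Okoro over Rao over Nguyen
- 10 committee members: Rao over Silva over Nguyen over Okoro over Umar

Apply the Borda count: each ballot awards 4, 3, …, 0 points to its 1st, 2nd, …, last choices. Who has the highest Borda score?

Borda scores:
  Nguyen: 12·0 + 5·0 + 2·0 + 10·2 = 20
  Silva: 12·2 + 5·3 + 2·4 + 10·3 = 77
  Umar: 12·4 + 5·1 + 2·3 + 10·0 = 59
  Okoro: 12·1 + 5·4 + 2·2 + 10·1 = 46
  Rao: 12·3 + 5·2 + 2·1 + 10·4 = 88
Rao has the highest total.

Rao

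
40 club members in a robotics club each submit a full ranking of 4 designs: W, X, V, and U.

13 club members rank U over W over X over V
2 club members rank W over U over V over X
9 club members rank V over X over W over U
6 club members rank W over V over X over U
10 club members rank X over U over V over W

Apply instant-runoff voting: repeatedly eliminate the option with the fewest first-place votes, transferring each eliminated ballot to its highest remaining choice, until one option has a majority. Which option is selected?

U

Round 1: U 13, X 10, V 9, W 8. W has the fewest and is eliminated.
Round 2: V 15, U 15, X 10. X has the fewest and is eliminated.
Round 3: U 25, V 15. U has a majority.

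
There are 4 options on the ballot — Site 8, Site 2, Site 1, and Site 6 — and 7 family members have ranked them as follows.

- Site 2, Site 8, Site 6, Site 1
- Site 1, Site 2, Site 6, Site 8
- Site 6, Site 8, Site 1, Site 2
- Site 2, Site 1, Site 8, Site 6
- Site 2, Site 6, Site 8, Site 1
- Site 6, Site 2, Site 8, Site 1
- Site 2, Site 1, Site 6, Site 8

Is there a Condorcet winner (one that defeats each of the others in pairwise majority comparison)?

Yes

Head-to-head results (7 voters total):
Site 8 vs Site 2: Site 2 wins 6–1.
Site 8 vs Site 1: Site 8 wins 4–3.
Site 8 vs Site 6: Site 6 wins 5–2.
Site 2 vs Site 1: Site 2 wins 5–2.
Site 2 vs Site 6: Site 2 wins 5–2.
Site 1 vs Site 6: Site 6 wins 4–3.
Site 2 beats each rival — Site 8 (6–1), Site 1 (5–2), Site 6 (5–2) — so Site 2 is the Condorcet winner.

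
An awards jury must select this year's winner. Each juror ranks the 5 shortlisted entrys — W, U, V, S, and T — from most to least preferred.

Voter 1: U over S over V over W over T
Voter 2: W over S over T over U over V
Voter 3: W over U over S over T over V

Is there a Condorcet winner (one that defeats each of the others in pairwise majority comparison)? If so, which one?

Head-to-head results (3 voters total):
W vs U: W wins 2–1.
W vs V: W wins 2–1.
W vs S: W wins 2–1.
W vs T: W wins 3–0.
U vs V: U wins 3–0.
U vs S: U wins 2–1.
U vs T: U wins 2–1.
V vs S: S wins 3–0.
V vs T: T wins 2–1.
S vs T: S wins 3–0.
W beats each rival — U (2–1), V (2–1), S (2–1), T (3–0) — so W is the Condorcet winner.

W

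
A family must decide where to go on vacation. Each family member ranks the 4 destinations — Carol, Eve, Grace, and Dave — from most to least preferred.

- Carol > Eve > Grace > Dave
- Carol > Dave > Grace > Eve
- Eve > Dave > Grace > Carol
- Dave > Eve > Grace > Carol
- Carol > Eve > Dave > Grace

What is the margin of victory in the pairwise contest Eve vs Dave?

1

Ballots ranking Eve above Dave: 3.
Ballots ranking Dave above Eve: 2.
Eve wins 3–2, a margin of 1.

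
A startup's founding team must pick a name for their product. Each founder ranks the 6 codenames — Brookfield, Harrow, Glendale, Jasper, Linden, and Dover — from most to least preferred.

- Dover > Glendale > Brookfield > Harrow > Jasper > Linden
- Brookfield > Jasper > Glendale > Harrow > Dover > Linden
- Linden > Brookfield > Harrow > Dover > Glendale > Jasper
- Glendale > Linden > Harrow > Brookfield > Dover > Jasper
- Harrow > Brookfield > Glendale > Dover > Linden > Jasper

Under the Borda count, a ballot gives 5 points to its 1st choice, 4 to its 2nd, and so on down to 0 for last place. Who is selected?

Borda scores:
  Brookfield: 3 + 5 + 4 + 2 + 4 = 18
  Harrow: 2 + 2 + 3 + 3 + 5 = 15
  Glendale: 4 + 3 + 1 + 5 + 3 = 16
  Jasper: 1 + 4 + 0 + 0 + 0 = 5
  Linden: 0 + 0 + 5 + 4 + 1 = 10
  Dover: 5 + 1 + 2 + 1 + 2 = 11
Brookfield has the highest total.

Brookfield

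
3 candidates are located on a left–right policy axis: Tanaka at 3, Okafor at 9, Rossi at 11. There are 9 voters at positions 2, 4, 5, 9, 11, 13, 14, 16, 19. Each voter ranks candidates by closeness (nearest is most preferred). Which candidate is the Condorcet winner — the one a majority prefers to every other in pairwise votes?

With single-peaked preferences on a line, the Condorcet winner is the candidate closest to the median voter.
The median voter (position 11) is closest to Rossi at 11.
Check: Rossi vs Okafor — voters closer to Rossi: 5 of 9.

Rossi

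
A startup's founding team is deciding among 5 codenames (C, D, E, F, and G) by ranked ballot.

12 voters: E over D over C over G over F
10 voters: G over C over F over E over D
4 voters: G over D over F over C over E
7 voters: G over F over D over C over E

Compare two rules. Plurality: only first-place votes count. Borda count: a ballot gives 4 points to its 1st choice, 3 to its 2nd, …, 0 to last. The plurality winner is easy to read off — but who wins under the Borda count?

Plurality first-place counts: C 0, D 0, E 12, F 0, G 21 → G.
Borda totals: C 65, D 62, E 58, F 49, G 96 → G.

G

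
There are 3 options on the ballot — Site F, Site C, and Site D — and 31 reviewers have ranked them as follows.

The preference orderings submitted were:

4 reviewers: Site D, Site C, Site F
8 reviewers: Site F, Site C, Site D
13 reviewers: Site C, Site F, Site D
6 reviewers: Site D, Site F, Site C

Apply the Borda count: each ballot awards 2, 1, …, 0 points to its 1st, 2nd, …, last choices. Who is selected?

Borda scores:
  Site F: 4·0 + 8·2 + 13·1 + 6·1 = 35
  Site C: 4·1 + 8·1 + 13·2 + 6·0 = 38
  Site D: 4·2 + 8·0 + 13·0 + 6·2 = 20
Site C has the highest total.

Site C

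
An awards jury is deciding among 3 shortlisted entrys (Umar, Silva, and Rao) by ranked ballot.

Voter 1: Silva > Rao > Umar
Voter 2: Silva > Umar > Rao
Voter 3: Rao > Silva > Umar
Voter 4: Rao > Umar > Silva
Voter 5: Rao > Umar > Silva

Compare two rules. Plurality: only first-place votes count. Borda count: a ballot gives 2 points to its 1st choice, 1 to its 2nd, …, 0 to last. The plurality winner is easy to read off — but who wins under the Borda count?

Rao

Plurality first-place counts: Umar 0, Silva 2, Rao 3 → Rao.
Borda totals: Umar 3, Silva 5, Rao 7 → Rao.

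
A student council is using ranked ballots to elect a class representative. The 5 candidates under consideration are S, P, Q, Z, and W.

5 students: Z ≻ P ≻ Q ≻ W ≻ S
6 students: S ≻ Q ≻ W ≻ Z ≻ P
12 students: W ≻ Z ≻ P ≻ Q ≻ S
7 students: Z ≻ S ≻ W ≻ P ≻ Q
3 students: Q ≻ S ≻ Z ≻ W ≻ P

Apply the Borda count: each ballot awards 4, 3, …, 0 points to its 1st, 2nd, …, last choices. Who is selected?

Z

Borda scores:
  S: 5·0 + 6·4 + 12·0 + 7·3 + 3·3 = 54
  P: 5·3 + 6·0 + 12·2 + 7·1 + 3·0 = 46
  Q: 5·2 + 6·3 + 12·1 + 7·0 + 3·4 = 52
  Z: 5·4 + 6·1 + 12·3 + 7·4 + 3·2 = 96
  W: 5·1 + 6·2 + 12·4 + 7·2 + 3·1 = 82
Z has the highest total.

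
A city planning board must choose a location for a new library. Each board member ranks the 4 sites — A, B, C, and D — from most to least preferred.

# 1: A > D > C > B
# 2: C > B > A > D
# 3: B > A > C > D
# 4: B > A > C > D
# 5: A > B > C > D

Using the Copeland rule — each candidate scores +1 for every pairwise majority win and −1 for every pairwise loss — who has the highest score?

B

Pairwise results:
  A vs B: B wins 3–2.
  A vs C: A wins 4–1.
  A vs D: A wins 5–0.
  B vs C: B wins 3–2.
  B vs D: B wins 4–1.
  C vs D: C wins 4–1.
Copeland scores (wins − losses):
  A: 2 − 1 = 1
  B: 3 − 0 = 3
  C: 1 − 2 = -1
  D: 0 − 3 = -3
B has the best Copeland score.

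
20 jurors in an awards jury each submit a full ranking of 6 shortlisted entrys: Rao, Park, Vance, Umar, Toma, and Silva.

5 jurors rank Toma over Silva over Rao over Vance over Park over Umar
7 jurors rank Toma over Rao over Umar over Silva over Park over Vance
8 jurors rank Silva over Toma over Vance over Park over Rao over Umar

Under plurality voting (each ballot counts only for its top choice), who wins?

First-place vote totals:
  Rao: 0
  Park: 0
  Vance: 0
  Umar: 0
  Toma: 12
  Silva: 8
Toma has the most first-place votes.

Toma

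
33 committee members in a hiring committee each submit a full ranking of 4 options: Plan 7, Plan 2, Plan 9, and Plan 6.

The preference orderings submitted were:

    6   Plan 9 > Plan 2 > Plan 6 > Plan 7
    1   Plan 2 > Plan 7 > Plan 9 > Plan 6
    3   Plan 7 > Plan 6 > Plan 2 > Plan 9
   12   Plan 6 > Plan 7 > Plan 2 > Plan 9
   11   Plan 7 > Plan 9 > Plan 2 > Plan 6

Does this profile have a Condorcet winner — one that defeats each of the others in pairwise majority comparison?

Head-to-head results (33 voters total):
Plan 7 vs Plan 2: Plan 7 wins 26–7.
Plan 7 vs Plan 9: Plan 7 wins 27–6.
Plan 7 vs Plan 6: Plan 6 wins 18–15.
Plan 2 vs Plan 9: Plan 9 wins 17–16.
Plan 2 vs Plan 6: Plan 2 wins 18–15.
Plan 9 vs Plan 6: Plan 9 wins 18–15.
No candidate beats all others: Plan 7 beats Plan 2 beats Plan 6 beats Plan 7, a majority cycle.

No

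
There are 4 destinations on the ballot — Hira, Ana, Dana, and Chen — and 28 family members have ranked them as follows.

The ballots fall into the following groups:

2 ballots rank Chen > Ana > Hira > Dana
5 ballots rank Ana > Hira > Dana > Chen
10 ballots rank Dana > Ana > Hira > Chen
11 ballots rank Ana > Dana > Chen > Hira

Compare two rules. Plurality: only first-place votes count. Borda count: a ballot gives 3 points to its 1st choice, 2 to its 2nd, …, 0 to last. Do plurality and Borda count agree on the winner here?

Yes

Plurality first-place counts: Hira 0, Ana 16, Dana 10, Chen 2 → Ana.
Borda totals: Hira 22, Ana 72, Dana 57, Chen 17 → Ana.
The two rules agree on Ana.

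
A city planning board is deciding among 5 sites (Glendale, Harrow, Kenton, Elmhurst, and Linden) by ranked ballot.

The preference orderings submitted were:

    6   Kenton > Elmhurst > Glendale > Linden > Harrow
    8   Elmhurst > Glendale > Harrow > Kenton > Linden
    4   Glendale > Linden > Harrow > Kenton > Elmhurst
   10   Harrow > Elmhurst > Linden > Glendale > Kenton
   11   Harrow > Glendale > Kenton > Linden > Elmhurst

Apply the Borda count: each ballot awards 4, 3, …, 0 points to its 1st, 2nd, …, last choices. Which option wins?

Harrow

Borda scores:
  Glendale: 6·2 + 8·3 + 4·4 + 10·1 + 11·3 = 95
  Harrow: 6·0 + 8·2 + 4·2 + 10·4 + 11·4 = 108
  Kenton: 6·4 + 8·1 + 4·1 + 10·0 + 11·2 = 58
  Elmhurst: 6·3 + 8·4 + 4·0 + 10·3 + 11·0 = 80
  Linden: 6·1 + 8·0 + 4·3 + 10·2 + 11·1 = 49
Harrow has the highest total.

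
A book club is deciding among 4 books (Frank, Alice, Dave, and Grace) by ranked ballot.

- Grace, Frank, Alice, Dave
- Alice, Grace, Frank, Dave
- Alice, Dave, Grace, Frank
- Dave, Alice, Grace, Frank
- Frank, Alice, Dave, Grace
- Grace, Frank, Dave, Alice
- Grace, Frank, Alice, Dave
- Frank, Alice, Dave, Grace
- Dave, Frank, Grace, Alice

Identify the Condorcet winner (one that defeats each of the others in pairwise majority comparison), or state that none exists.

Head-to-head results (9 voters total):
Frank vs Alice: Frank wins 6–3.
Frank vs Dave: Frank wins 6–3.
Frank vs Grace: Grace wins 6–3.
Alice vs Dave: Alice wins 6–3.
Alice vs Grace: Alice wins 5–4.
Dave vs Grace: Dave wins 5–4.
No candidate beats all others: Frank beats Alice beats Grace beats Frank, a majority cycle.

There is no Condorcet winner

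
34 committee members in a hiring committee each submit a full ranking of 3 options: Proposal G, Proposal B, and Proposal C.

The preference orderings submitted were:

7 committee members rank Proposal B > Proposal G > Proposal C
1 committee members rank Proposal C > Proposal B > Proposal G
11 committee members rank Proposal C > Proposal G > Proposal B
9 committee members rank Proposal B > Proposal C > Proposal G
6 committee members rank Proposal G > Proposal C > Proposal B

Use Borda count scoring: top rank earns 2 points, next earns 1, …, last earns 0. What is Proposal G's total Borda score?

30

Borda scores:
  Proposal G: 7·1 + 0 + 11·1 + 9·0 + 6·2 = 30
  Proposal B: 7·2 + 1 + 11·0 + 9·2 + 6·0 = 33
  Proposal C: 7·0 + 2 + 11·2 + 9·1 + 6·1 = 39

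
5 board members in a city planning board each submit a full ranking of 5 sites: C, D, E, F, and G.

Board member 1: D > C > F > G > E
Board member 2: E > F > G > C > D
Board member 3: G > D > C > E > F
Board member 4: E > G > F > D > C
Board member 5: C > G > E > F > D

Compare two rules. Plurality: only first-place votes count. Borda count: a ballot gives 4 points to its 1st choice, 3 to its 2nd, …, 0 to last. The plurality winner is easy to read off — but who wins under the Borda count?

Plurality first-place counts: C 1, D 1, E 2, F 0, G 1 → E.
Borda totals: C 10, D 8, E 11, F 8, G 13 → G.

G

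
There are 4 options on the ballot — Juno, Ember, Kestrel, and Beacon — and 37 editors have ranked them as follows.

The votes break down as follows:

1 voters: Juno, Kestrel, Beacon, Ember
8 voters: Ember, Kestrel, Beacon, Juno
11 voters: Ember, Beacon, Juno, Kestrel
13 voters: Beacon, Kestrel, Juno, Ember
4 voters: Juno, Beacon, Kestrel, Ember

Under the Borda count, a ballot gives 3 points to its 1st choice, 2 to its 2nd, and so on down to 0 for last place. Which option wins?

Borda scores:
  Juno: 3 + 8·0 + 11·1 + 13·1 + 4·3 = 39
  Ember: 0 + 8·3 + 11·3 + 13·0 + 4·0 = 57
  Kestrel: 2 + 8·2 + 11·0 + 13·2 + 4·1 = 48
  Beacon: 1 + 8·1 + 11·2 + 13·3 + 4·2 = 78
Beacon has the highest total.

Beacon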